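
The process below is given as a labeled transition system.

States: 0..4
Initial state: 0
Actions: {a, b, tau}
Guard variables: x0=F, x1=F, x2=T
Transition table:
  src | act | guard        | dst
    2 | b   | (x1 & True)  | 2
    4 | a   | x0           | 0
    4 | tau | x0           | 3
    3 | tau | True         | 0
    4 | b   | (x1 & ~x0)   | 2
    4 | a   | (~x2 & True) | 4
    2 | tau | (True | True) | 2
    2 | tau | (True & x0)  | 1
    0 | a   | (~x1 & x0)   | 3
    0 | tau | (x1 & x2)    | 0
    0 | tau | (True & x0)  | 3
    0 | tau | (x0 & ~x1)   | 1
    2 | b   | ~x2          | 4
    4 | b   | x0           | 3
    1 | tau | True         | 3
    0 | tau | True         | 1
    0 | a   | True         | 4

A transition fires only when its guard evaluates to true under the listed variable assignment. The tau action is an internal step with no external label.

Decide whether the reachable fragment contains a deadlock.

Reach set: {0,1,3,4}
  0: a→4  tau→1  [2 exit(s)]
  1: tau→3  [1 exit(s)]
  3: tau→0  [1 exit(s)]
  4: ∅  [deadlock]
trace reaching 4: a

Answer: DEADLOCK at state 4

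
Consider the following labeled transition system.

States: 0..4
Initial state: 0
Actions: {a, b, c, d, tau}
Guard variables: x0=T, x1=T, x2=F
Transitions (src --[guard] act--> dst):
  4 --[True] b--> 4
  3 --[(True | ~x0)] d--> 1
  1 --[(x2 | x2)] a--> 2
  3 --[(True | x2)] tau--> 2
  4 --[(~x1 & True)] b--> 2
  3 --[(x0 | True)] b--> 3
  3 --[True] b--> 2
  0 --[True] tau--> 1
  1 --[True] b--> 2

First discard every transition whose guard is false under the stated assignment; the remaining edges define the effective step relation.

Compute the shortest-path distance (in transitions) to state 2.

Answer: 2

Working:
Breadth-first toward 2:
  L0 = {0}
  L1 = {1}
  L2 = {2}
first hit 2 at d=2 via tau·b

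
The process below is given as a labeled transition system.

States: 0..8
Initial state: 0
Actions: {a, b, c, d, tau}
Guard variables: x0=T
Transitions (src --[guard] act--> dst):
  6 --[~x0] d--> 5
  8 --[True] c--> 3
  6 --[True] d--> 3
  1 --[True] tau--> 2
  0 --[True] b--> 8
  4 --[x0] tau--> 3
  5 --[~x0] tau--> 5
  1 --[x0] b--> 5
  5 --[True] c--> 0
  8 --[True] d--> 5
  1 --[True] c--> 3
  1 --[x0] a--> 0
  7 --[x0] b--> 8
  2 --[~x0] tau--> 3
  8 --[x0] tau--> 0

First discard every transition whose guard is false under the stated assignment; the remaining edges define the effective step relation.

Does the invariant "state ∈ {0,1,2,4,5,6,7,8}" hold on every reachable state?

Inv-set: {0,1,2,4,5,6,7,8}
Reachable = {0,3,5,8}
  0: ✓
  3: outside
  5: ✓
  8: ✓
reach 3 via b·c — violates

Answer: INVARIANT VIOLATED at state 3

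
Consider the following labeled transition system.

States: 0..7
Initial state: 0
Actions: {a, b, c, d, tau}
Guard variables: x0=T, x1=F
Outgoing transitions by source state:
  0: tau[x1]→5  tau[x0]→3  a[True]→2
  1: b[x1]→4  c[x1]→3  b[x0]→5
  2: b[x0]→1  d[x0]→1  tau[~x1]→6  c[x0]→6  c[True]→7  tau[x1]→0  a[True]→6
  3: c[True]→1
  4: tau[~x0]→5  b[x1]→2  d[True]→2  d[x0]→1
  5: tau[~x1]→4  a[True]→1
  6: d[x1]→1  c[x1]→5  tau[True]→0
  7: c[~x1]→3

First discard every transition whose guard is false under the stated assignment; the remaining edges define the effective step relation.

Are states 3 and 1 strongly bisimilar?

Refine partition for ~:
  π0 = {{0,1,2,3,4,5,6,7}}
  π1 = {{0,5},{1},{2},{3,7},{4},{6}}
  π2 = {{0},{1},{2},{3},{4},{5},{6},{7}}
stable after 3 split(s): 8 block(s)
class of 3: {3}; class of 1: {1}

Answer: NOT BISIMILAR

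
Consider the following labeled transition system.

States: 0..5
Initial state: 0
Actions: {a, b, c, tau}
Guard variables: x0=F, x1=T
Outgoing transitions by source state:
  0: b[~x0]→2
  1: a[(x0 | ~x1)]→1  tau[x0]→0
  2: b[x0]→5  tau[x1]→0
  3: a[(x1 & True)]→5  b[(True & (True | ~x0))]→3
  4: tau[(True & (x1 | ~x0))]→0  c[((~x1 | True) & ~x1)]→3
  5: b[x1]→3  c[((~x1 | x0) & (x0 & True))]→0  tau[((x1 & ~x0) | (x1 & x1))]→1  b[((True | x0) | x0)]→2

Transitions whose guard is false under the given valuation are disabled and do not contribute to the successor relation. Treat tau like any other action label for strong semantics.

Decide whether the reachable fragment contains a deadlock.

Reachable = {0,2}
  0: b→2  [1 exit(s)]
  2: tau→0  [1 exit(s)]

Answer: DEADLOCK-FREE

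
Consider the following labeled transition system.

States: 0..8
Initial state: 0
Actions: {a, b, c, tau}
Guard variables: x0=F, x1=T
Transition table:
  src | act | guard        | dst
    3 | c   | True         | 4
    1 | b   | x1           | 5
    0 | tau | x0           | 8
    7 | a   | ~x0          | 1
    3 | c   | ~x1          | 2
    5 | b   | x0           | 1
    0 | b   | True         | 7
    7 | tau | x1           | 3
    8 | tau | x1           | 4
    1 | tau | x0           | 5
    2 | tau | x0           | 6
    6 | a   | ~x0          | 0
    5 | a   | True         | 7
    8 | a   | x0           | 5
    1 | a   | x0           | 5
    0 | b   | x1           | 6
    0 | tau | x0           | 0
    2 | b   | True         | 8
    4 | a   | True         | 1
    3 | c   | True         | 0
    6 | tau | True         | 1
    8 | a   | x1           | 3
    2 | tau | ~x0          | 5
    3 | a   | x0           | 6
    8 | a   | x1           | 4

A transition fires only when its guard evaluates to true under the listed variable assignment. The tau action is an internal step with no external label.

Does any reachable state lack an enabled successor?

Answer: DEADLOCK-FREE

Trace:
Reach set: {0,1,3,4,5,6,7}
  0: b→6  b→7  [deg 2]
  1: b→5  [deg 1]
  3: c→0  c→4  [deg 2]
  4: a→1  [deg 1]
  5: a→7  [deg 1]
  6: a→0  tau→1  [deg 2]
  7: a→1  tau→3  [deg 2]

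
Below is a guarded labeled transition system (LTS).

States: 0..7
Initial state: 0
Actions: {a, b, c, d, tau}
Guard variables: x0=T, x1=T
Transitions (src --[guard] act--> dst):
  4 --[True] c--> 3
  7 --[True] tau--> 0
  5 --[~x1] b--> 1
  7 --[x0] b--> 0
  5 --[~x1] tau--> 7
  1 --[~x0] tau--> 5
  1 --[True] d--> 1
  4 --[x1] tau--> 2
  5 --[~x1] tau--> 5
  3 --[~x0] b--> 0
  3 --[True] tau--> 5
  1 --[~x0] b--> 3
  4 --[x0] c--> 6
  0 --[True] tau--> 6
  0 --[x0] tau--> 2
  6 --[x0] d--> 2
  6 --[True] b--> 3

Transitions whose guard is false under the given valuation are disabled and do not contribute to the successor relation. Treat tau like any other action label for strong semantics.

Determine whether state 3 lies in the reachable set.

Answer: REACHABLE

Working:
Guard filter leaves 11 enabled edge(s).
Layer 0: {0}
Layer 1: {2,6}  cumulative {0,2,6}
Layer 2: {3}  cumulative {0,2,3,6}
Layer 3: {5}  cumulative {0,2,3,5,6}
R = {0,2,3,5,6}
witness 3: tau·b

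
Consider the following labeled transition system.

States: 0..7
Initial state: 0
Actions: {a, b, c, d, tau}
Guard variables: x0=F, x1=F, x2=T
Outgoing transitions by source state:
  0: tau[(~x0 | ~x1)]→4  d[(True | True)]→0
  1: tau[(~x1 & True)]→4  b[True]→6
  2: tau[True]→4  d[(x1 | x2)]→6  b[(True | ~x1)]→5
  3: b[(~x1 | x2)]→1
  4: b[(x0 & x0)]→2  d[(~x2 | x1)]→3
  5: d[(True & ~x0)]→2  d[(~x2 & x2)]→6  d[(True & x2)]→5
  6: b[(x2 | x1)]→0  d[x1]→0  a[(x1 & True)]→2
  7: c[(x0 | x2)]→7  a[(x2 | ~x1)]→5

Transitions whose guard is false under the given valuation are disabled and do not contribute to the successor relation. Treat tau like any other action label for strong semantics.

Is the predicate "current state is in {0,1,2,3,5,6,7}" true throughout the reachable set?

Answer: INVARIANT VIOLATED at state 4

Analysis:
Allowed set {0,1,2,3,5,6,7}
R = {0,4}
  0: ok
  4: VIOLATES
reach 4 via tau — violates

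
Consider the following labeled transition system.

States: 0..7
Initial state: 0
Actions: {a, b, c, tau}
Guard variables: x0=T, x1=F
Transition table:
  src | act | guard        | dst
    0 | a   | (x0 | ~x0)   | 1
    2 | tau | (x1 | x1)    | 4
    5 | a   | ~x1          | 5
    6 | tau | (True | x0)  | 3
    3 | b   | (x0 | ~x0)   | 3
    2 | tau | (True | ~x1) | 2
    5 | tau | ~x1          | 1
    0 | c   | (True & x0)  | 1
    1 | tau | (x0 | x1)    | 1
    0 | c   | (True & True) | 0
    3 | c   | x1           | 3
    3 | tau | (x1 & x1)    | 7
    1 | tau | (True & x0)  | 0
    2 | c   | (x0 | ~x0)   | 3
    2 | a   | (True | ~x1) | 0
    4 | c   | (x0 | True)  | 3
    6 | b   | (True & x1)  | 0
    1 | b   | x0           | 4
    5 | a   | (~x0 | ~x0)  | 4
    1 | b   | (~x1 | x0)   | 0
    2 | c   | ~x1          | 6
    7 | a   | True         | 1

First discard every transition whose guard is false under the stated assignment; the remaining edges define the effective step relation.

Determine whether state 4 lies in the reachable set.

Answer: REACHABLE

Working:
17 transition(s) survive guard evaluation.
Layer 0: {0}
Layer 1: {1}  now seen {0,1}
Layer 2: {4}  now seen {0,1,4}
Layer 3: {3}  now seen {0,1,3,4}
R = {0,1,3,4}
trace reaching 4: a·b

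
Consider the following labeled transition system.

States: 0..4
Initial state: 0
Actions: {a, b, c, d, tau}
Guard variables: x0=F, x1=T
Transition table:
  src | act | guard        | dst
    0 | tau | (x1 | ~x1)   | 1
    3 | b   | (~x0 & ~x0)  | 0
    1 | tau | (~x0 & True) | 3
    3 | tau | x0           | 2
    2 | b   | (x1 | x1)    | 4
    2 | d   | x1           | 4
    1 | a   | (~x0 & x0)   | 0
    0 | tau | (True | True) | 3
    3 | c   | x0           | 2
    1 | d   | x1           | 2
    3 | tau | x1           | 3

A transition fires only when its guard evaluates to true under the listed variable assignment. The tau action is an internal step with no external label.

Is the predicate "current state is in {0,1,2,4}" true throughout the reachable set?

Answer: INVARIANT VIOLATED at state 3

Analysis:
Inv-set: {0,1,2,4}
R = {0,1,2,3,4}
  0: safe
  1: safe
  2: safe
  3: VIOLATES
  4: safe
counterexample path to 3: tau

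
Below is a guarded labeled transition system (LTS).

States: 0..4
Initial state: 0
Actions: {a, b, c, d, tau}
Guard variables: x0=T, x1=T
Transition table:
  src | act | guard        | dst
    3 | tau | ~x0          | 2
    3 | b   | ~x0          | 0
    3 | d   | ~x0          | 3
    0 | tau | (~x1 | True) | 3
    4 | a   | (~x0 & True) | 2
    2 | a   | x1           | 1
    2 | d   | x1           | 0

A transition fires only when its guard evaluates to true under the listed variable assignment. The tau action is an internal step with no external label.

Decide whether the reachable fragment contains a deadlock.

R = {0,3}
  0: tau→3  [deg 1]
  3: ∅  [deadlock]
witness 3: tau

Answer: DEADLOCK at state 3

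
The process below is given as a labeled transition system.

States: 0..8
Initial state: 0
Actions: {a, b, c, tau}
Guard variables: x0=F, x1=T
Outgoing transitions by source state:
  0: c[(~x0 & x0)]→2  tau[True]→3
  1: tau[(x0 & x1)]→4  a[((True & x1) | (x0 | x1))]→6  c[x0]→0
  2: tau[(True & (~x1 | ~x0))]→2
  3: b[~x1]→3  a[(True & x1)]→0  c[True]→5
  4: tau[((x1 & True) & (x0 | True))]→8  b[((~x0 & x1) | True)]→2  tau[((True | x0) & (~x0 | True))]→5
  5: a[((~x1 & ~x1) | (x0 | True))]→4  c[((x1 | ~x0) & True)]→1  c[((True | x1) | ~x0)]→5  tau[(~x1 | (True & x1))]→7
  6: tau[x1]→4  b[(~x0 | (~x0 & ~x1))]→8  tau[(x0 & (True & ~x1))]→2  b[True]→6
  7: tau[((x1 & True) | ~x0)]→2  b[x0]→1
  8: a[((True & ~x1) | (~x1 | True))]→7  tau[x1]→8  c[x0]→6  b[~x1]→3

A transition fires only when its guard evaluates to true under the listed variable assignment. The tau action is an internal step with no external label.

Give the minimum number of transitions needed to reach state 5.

Layered search for 5:
  L0 = {0}
  L1 = {3}
  L2 = {5}
depth(5)=2, e.g. tau·c

Answer: 2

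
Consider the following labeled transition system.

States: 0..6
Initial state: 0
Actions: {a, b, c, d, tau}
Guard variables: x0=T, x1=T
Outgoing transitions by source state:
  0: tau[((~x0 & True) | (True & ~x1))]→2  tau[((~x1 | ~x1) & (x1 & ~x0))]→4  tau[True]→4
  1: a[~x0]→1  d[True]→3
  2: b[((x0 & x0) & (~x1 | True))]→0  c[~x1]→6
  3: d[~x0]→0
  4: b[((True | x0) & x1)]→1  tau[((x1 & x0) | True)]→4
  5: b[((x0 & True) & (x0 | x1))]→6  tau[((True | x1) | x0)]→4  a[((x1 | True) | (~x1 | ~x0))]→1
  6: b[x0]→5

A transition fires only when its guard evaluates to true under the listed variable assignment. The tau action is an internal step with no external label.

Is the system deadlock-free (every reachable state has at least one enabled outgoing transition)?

Answer: DEADLOCK at state 3

Trace:
Reachable = {0,1,3,4}
  0: tau→4  [1 out]
  1: d→3  [1 out]
  3: ∅  [no exit]
  4: b→1  tau→4  [2 out]
trace reaching 3: tau·b·d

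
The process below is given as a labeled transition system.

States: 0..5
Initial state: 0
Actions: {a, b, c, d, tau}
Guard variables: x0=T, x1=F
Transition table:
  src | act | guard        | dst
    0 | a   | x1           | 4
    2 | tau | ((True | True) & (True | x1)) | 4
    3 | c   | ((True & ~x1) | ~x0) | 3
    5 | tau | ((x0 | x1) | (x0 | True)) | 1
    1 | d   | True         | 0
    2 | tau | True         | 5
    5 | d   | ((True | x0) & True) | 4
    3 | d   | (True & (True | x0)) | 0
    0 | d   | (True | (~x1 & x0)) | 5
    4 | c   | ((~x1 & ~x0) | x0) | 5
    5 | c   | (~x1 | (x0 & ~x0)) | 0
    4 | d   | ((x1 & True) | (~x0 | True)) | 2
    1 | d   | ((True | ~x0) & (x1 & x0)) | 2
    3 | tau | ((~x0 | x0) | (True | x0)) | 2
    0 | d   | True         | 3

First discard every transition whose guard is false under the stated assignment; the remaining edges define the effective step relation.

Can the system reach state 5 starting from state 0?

Answer: REACHABLE

Analysis:
After dropping false guards: 13 live edges.
Layer 0: {0}
Layer 1: {3,5}  cumulative {0,3,5}
Layer 2: {1,2,4}  cumulative {0,1,2,3,4,5}
Reach set: {0,1,2,3,4,5}
witness 5: d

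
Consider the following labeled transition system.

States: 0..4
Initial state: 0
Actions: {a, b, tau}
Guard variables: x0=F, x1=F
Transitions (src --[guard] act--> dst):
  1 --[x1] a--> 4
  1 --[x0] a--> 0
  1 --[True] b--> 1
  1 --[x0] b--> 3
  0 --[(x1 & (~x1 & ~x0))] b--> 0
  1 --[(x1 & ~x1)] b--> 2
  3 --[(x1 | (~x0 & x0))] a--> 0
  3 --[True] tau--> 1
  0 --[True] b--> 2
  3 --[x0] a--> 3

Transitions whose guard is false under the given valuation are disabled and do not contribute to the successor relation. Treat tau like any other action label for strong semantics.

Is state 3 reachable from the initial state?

Guard filter leaves 3 enabled edge(s).
L0 = {0}
L1 = {2}  now seen {0,2}
Reachable = {0,2}

Answer: UNREACHABLE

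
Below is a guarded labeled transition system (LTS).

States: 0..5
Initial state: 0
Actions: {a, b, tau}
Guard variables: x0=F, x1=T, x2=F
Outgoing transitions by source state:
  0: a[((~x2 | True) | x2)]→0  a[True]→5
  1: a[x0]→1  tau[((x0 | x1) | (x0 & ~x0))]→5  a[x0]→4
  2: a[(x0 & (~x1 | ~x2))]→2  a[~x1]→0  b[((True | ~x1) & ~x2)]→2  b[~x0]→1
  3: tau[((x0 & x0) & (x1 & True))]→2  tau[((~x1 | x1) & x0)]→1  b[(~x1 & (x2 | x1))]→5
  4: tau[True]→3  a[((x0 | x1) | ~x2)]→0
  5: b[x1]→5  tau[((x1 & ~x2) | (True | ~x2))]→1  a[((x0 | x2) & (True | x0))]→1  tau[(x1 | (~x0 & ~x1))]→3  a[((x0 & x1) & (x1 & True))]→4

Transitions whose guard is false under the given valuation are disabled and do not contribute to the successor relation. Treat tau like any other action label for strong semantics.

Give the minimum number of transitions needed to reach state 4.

Answer: UNREACHABLE

Trace:
Breadth-first toward 4:
  Layer 0: {0}
  Layer 1: {5}
  Layer 2: {1,3}
4 never appears.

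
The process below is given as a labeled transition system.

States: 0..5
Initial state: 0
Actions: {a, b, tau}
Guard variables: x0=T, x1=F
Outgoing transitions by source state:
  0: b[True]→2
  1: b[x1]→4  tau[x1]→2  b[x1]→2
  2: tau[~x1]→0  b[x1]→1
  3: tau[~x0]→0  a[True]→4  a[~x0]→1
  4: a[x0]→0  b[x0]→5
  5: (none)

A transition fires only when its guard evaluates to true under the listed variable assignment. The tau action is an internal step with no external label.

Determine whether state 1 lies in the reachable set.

Answer: UNREACHABLE

Working:
5 transition(s) survive guard evaluation.
L0 = {0}
L1 = {2}  total {0,2}
Reachable = {0,2}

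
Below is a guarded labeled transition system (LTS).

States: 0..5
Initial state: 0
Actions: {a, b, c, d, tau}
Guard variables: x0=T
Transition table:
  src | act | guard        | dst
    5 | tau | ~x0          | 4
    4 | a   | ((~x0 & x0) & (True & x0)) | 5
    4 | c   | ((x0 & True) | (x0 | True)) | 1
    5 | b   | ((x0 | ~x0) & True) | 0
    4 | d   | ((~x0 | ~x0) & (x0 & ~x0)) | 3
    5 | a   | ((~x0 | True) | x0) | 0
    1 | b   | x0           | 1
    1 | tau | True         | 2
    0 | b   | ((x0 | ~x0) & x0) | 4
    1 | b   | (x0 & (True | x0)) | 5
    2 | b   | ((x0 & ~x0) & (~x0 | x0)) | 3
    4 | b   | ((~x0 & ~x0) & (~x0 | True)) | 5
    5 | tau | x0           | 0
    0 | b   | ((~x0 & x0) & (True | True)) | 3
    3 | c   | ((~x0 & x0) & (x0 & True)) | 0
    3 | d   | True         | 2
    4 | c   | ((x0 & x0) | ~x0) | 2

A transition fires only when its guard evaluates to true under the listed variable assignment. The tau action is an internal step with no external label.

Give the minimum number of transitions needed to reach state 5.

Breadth-first toward 5:
  depth 0: {0}
  depth 1: {4}
  depth 2: {1,2}
  depth 3: {5}
first hit 5 at d=3 via b·c·b

Answer: 3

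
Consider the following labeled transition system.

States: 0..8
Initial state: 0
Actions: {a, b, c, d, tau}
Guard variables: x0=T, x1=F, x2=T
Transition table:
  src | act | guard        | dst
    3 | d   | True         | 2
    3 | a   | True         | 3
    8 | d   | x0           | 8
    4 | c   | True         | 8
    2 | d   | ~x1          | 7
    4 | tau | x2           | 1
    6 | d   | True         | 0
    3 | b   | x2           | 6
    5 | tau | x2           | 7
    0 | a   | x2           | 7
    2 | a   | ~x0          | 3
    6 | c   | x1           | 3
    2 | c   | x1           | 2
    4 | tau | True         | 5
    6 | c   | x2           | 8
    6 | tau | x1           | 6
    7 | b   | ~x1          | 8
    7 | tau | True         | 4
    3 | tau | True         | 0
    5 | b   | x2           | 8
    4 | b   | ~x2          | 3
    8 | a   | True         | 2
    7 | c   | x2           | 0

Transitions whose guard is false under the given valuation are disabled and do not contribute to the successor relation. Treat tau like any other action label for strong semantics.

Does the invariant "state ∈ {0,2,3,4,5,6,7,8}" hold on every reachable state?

Allowed set {0,2,3,4,5,6,7,8}
Reachable = {0,1,2,4,5,7,8}
  0: safe
  1: ✗ unsafe
  2: safe
  4: safe
  5: safe
  7: safe
  8: safe
witness against invariant: a·tau·tau → 1

Answer: INVARIANT VIOLATED at state 1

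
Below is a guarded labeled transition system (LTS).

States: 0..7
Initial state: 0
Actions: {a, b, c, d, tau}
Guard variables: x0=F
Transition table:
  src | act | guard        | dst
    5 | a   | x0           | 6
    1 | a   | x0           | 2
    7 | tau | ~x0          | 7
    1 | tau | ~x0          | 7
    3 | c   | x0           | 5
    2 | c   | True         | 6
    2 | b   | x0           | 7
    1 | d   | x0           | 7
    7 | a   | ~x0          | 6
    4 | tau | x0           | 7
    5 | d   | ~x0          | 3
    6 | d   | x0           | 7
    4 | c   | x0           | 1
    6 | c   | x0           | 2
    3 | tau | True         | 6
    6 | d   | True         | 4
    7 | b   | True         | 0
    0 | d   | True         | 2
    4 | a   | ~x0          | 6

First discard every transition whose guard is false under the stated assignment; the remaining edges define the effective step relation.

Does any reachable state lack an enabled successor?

R = {0,2,4,6}
  0: d→2  [deg 1]
  2: c→6  [deg 1]
  4: a→6  [deg 1]
  6: d→4  [deg 1]

Answer: DEADLOCK-FREE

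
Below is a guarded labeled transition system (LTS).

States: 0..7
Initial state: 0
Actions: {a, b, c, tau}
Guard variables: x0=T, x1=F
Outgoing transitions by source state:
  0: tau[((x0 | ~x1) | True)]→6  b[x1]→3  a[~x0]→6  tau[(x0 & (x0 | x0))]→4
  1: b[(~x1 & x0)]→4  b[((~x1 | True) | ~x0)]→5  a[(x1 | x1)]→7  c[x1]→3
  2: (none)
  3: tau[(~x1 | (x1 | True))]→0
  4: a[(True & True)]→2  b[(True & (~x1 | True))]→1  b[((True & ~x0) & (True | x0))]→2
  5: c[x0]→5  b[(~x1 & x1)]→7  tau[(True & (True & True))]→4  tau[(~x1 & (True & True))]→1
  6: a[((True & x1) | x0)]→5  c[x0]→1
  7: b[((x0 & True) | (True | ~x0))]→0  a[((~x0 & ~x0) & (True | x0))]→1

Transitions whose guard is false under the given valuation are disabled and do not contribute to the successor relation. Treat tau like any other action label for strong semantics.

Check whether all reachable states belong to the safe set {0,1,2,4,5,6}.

Answer: INVARIANT HOLDS

Working:
Allowed set {0,1,2,4,5,6}
Reach set: {0,1,2,4,5,6}
  0: ok
  1: ok
  2: ok
  4: ok
  5: ok
  6: ok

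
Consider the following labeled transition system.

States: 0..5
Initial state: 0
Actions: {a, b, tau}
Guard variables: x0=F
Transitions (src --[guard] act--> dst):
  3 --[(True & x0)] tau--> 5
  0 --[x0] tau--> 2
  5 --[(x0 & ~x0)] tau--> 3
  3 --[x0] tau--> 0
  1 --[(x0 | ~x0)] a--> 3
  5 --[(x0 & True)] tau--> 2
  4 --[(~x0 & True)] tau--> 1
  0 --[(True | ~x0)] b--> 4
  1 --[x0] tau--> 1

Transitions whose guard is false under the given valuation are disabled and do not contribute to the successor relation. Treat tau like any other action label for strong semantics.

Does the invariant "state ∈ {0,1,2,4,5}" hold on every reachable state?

Answer: INVARIANT VIOLATED at state 3

Trace:
Safe = {0,1,2,4,5}
R = {0,1,3,4}
  0: ✓
  1: ✓
  3: outside
  4: ✓
witness against invariant: b·tau·a → 3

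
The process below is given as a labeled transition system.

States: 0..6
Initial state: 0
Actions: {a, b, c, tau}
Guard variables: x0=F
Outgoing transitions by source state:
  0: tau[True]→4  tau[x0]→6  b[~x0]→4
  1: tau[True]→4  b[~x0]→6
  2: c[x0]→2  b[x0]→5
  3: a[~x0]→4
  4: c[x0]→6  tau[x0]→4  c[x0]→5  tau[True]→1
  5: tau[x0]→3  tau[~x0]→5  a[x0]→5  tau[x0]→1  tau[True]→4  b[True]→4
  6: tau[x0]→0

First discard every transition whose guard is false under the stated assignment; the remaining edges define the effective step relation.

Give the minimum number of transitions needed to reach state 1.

Answer: 2

Trace:
Breadth-first toward 1:
  Layer 0: {0}
  Layer 1: {4}
  Layer 2: {1}
1 enters at depth 2; path b·tau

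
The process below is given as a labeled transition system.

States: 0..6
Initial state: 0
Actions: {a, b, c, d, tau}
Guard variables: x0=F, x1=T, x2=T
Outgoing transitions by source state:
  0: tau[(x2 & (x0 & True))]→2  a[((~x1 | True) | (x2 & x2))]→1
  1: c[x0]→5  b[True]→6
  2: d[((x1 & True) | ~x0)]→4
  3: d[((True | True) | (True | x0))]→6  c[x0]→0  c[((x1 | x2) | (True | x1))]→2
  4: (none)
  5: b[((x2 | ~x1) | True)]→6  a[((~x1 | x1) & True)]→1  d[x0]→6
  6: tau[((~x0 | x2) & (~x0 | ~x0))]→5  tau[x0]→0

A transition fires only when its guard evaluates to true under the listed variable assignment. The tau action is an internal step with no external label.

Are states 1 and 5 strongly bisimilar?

Answer: NOT BISIMILAR

Trace:
Compute ~ classes (split until stable):
  π0 = {{0,1,2,3,4,5,6}}
  π1 = {{0},{1},{2},{3},{4},{5},{6}}
7 equivalence class(es) (converged in 2)
class of 1: {1}; class of 5: {5}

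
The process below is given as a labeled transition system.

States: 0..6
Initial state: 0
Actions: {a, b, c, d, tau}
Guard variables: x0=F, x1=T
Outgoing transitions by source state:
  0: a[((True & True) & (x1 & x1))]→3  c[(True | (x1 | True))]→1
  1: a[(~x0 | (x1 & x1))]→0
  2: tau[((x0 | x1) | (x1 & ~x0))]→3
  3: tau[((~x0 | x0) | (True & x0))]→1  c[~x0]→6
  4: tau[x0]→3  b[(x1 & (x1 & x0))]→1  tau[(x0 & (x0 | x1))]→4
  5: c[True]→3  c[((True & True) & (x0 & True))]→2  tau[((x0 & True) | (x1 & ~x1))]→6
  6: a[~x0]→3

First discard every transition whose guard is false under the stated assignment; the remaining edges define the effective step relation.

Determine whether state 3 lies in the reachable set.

Answer: REACHABLE

Analysis:
After dropping false guards: 8 live edges.
depth 0: {0}
depth 1: {1,3}  now seen {0,1,3}
depth 2: {6}  now seen {0,1,3,6}
Reachable = {0,1,3,6}
Path to 3: a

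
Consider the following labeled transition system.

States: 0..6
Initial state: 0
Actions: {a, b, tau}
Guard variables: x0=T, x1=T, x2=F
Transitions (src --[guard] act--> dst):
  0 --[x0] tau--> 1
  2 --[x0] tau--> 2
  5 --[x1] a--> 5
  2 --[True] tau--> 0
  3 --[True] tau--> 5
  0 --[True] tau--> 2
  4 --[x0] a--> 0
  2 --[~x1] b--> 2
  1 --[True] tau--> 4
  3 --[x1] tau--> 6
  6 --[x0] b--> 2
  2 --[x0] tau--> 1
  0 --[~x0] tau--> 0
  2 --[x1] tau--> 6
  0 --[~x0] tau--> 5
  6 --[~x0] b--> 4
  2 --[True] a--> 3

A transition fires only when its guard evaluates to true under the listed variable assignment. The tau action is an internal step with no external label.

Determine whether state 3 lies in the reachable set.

Answer: REACHABLE

Analysis:
Guard filter leaves 13 enabled edge(s).
depth 0: {0}
depth 1: {1,2}  now seen {0,1,2}
depth 2: {3,4,6}  now seen {0,1,2,3,4,6}
depth 3: {5}  now seen {0,1,2,3,4,5,6}
R = {0,1,2,3,4,5,6}
Path to 3: tau·a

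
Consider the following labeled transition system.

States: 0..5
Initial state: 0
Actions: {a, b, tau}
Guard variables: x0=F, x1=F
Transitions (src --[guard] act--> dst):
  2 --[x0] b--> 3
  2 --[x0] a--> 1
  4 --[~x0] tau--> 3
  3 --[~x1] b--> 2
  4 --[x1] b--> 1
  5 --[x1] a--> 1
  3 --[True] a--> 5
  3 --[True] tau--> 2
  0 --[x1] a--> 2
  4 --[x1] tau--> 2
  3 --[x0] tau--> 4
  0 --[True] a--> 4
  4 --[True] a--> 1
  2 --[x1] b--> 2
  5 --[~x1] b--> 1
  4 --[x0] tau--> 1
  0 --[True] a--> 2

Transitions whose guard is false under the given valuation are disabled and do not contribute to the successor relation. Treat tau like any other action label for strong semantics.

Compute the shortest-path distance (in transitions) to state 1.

Answer: 2

Analysis:
Layered search for 1:
  depth 0: {0}
  depth 1: {2,4}
  depth 2: {1,3}
1 enters at depth 2; path a·a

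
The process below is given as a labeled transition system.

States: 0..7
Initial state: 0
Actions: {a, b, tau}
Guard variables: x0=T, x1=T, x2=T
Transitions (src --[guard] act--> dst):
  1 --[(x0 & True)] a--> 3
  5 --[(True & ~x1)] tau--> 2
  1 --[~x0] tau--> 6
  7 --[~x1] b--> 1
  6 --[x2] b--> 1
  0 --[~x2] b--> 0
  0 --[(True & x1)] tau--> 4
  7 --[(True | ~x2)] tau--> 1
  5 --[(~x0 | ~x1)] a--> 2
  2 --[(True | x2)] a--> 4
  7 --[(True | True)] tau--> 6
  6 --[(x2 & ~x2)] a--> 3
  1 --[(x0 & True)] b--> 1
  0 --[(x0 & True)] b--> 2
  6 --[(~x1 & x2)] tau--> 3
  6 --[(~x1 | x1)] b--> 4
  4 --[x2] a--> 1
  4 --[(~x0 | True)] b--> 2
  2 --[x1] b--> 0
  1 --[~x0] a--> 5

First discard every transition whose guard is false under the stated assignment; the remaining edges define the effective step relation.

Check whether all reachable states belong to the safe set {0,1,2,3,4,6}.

Answer: INVARIANT HOLDS

Trace:
Allowed set {0,1,2,3,4,6}
R = {0,1,2,3,4}
  0: ok
  1: ok
  2: ok
  3: ok
  4: ok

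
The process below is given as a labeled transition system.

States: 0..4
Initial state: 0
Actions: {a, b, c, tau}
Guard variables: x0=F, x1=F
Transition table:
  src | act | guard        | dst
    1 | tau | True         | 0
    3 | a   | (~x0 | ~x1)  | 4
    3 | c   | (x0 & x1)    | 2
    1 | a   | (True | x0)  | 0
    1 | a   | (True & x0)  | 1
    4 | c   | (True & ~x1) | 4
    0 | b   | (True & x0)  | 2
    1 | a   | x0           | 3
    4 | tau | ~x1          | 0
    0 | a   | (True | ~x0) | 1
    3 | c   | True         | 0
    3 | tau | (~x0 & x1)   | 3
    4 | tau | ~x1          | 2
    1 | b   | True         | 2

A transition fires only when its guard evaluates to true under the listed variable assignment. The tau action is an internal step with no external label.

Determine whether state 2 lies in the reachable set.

Answer: REACHABLE

Trace:
Guard filter leaves 9 enabled edge(s).
depth 0: {0}
depth 1: {1}  cumulative {0,1}
depth 2: {2}  cumulative {0,1,2}
Reachable = {0,1,2}
trace reaching 2: a·b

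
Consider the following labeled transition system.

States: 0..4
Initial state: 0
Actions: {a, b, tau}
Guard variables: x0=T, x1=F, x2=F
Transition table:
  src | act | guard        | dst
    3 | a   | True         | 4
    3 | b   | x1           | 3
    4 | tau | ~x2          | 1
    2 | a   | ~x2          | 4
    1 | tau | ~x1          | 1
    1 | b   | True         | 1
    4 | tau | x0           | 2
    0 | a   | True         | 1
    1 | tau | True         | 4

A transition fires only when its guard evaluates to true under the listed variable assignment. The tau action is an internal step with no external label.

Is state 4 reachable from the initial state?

Answer: REACHABLE

Analysis:
8 transition(s) survive guard evaluation.
depth 0: {0}
depth 1: {1}  total {0,1}
depth 2: {4}  total {0,1,4}
depth 3: {2}  total {0,1,2,4}
Reachable = {0,1,2,4}
trace reaching 4: a·tau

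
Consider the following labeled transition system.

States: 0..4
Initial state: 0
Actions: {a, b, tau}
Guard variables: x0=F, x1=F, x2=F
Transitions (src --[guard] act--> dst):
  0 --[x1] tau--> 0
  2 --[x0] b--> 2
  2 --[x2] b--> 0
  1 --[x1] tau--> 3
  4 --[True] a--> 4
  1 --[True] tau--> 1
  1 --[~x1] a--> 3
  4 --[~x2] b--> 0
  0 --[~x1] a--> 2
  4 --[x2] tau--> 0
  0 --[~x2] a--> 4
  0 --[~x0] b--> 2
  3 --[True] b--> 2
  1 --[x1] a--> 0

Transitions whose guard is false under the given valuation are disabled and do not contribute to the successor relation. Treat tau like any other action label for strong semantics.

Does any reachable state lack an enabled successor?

Reachable = {0,2,4}
  0: a→2  a→4  b→2  [3 exit(s)]
  2: ∅  [no exit]
  4: a→4  b→0  [2 exit(s)]
trace reaching 2: a

Answer: DEADLOCK at state 2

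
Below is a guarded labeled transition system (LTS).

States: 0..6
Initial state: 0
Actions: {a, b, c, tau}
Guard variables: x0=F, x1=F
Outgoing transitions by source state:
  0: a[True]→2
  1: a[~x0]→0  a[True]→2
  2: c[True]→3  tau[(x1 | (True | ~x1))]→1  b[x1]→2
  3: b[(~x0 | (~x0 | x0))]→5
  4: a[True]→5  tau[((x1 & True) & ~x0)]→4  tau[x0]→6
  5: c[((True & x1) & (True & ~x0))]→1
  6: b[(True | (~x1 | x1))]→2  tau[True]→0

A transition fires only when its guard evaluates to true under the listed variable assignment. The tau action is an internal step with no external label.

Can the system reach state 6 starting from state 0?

Guard filter leaves 9 enabled edge(s).
depth 0: {0}
depth 1: {2}  now seen {0,2}
depth 2: {1,3}  now seen {0,1,2,3}
depth 3: {5}  now seen {0,1,2,3,5}
Reachable = {0,1,2,3,5}

Answer: UNREACHABLE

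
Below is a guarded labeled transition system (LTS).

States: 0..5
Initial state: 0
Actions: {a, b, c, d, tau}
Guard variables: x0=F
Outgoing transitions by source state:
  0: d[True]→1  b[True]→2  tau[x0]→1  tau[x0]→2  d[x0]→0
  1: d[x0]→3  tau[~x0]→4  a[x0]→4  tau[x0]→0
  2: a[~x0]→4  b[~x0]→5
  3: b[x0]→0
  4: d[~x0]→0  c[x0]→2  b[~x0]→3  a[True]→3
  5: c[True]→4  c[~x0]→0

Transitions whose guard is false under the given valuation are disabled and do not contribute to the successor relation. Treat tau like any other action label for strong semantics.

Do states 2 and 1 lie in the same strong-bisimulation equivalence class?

Bisimulation quotient by refinement:
  round 0: {{0,1,2,3,4,5}}
  round 1: {{0},{1},{2},{3},{4},{5}}
stable after 2 split(s): 6 block(s)
class of 2: {2}; class of 1: {1}

Answer: NOT BISIMILAR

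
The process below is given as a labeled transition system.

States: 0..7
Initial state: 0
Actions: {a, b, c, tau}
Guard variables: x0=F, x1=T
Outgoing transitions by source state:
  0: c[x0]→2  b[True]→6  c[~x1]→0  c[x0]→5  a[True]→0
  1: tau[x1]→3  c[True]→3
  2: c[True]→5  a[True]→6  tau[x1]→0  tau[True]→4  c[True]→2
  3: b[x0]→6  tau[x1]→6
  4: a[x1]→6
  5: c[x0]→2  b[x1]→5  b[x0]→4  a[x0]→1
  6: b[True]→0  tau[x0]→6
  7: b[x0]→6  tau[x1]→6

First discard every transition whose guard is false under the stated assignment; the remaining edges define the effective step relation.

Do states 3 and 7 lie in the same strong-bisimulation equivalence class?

Answer: BISIMILAR

Analysis:
Refine partition for ~:
  P[0] = {{0,1,2,3,4,5,6,7}}
  P[1] = {{0},{1},{2},{3,7},{4},{5,6}}
  P[2] = {{0},{1},{2},{3,7},{4},{5},{6}}
7 equivalence class(es) (converged in 3)
class of 3: {3,7}; class of 7: {3,7}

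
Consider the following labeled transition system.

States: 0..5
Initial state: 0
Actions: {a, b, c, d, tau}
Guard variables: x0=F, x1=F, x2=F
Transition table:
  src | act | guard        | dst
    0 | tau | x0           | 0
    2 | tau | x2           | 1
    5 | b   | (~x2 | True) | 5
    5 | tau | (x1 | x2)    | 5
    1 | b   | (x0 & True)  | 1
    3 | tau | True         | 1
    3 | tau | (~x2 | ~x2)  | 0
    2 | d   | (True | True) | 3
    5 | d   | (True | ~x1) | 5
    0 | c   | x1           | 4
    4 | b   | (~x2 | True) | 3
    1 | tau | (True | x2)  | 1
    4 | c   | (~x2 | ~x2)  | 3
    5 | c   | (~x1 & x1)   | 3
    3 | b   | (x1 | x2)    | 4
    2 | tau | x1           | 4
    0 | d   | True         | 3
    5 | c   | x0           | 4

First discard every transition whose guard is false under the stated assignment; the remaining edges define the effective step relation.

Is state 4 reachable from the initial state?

Answer: UNREACHABLE

Working:
Guard filter leaves 9 enabled edge(s).
depth 0: {0}
depth 1: {3}  total {0,3}
depth 2: {1}  total {0,1,3}
Reach set: {0,1,3}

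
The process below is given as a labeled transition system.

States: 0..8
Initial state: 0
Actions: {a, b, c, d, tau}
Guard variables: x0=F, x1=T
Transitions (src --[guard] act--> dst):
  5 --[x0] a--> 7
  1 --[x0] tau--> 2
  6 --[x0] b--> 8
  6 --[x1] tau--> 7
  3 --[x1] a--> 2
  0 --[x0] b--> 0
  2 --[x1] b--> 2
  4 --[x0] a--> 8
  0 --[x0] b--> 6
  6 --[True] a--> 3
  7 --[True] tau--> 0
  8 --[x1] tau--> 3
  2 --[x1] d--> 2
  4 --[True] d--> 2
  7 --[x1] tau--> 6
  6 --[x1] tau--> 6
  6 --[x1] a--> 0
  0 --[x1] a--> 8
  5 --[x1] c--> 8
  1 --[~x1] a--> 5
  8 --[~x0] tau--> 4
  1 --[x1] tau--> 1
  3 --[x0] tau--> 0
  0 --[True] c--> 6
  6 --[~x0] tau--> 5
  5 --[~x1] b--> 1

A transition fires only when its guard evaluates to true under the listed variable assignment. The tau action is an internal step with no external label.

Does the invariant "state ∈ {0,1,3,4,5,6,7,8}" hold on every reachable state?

Answer: INVARIANT VIOLATED at state 2

Trace:
Allowed set {0,1,3,4,5,6,7,8}
Reachable = {0,2,3,4,5,6,7,8}
  0: ✓
  2: outside
  3: ✓
  4: ✓
  5: ✓
  6: ✓
  7: ✓
  8: ✓
reach 2 via a·tau·a — violates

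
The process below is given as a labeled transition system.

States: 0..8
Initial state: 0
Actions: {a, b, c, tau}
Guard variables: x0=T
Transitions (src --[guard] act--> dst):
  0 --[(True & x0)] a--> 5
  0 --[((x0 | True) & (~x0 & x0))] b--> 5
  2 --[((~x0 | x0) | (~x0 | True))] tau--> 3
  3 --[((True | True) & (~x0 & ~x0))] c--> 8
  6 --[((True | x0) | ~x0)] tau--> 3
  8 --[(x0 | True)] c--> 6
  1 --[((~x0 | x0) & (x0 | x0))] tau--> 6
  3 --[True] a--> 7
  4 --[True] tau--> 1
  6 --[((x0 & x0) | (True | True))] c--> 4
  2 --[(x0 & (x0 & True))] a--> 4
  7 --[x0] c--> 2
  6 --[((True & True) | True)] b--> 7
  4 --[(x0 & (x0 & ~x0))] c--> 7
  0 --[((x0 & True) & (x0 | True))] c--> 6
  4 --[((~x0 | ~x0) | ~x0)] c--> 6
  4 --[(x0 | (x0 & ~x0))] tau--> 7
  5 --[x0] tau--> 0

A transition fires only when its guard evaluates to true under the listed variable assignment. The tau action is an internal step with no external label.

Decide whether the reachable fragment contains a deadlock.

R = {0,1,2,3,4,5,6,7}
  0: a→5  c→6  [deg 2]
  1: tau→6  [deg 1]
  2: a→4  tau→3  [deg 2]
  3: a→7  [deg 1]
  4: tau→1  tau→7  [deg 2]
  5: tau→0  [deg 1]
  6: b→7  c→4  tau→3  [deg 3]
  7: c→2  [deg 1]

Answer: DEADLOCK-FREE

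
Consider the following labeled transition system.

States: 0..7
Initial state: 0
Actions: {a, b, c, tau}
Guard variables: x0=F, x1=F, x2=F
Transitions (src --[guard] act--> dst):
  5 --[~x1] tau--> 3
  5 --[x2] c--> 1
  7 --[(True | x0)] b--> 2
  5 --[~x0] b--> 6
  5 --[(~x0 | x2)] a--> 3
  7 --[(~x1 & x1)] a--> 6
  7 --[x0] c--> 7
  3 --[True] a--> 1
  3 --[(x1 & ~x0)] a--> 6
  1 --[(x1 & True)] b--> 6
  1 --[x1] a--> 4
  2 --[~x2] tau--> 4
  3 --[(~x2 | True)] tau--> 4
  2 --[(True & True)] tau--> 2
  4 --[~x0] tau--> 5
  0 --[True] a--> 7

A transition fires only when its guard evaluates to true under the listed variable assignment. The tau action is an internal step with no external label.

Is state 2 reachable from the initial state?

After dropping false guards: 10 live edges.
L0 = {0}
L1 = {7}  cumulative {0,7}
L2 = {2}  cumulative {0,2,7}
L3 = {4}  cumulative {0,2,4,7}
L4 = {5}  cumulative {0,2,4,5,7}
L5 = {3,6}  cumulative {0,2,3,4,5,6,7}
L6 = {1}  cumulative {0,1,2,3,4,5,6,7}
Reachable = {0,1,2,3,4,5,6,7}
trace reaching 2: a·b

Answer: REACHABLE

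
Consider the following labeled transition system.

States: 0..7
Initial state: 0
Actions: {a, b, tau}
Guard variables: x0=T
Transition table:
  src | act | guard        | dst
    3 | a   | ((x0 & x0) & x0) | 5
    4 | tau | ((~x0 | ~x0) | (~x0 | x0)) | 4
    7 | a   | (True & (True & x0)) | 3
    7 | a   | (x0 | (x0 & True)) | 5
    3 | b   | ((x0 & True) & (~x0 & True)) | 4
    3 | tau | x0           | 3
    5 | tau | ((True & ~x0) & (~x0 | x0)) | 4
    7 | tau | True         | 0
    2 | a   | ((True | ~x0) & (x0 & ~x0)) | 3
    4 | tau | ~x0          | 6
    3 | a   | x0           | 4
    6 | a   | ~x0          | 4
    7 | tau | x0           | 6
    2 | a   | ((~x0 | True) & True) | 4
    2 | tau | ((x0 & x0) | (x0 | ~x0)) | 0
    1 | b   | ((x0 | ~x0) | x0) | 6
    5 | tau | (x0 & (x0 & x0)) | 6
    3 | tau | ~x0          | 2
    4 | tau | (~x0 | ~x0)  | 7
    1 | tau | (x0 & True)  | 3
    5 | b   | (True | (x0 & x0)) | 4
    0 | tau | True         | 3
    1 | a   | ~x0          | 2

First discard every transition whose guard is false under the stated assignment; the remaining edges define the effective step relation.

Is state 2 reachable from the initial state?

15 transition(s) survive guard evaluation.
L0 = {0}
L1 = {3}  cumulative {0,3}
L2 = {4,5}  cumulative {0,3,4,5}
L3 = {6}  cumulative {0,3,4,5,6}
Reachable = {0,3,4,5,6}

Answer: UNREACHABLE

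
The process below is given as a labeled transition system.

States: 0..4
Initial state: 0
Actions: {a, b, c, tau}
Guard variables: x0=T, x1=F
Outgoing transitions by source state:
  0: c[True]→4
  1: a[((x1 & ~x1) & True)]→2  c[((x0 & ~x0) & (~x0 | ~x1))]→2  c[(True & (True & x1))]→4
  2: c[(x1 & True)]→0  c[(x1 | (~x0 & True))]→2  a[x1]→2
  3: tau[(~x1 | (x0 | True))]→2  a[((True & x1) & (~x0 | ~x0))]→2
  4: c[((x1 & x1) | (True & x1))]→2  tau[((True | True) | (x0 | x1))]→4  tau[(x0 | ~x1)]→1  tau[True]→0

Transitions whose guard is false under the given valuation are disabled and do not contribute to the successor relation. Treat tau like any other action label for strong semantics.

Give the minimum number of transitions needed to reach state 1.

Answer: 2

Working:
BFS to 1:
  L0 = {0}
  L1 = {4}
  L2 = {1}
1 enters at depth 2; path c·tau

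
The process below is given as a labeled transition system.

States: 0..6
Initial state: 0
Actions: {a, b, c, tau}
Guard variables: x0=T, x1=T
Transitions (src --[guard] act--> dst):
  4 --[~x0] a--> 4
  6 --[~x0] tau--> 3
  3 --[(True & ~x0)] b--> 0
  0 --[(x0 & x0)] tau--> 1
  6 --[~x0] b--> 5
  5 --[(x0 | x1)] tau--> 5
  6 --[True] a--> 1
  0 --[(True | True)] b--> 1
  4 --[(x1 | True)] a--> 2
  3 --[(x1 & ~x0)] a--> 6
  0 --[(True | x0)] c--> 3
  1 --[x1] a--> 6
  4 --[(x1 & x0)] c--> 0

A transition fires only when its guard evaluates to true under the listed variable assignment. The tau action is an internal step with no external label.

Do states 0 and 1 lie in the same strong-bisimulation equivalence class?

Answer: NOT BISIMILAR

Working:
Compute ~ classes (split until stable):
  round 0: {{0,1,2,3,4,5,6}}
  round 1: {{0},{1,6},{2,3},{4},{5}}
stable after 2 split(s): 5 block(s)
[0]={0}  [1]={1,6}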